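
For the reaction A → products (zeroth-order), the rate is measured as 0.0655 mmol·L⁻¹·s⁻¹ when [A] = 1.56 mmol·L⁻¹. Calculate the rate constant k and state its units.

0.0655 mmol·L⁻¹·s⁻¹

Step 1: For a zeroth-order reaction, rate = k (independent of concentration).
Step 2: k = rate = 0.0655 mmol·L⁻¹·s⁻¹.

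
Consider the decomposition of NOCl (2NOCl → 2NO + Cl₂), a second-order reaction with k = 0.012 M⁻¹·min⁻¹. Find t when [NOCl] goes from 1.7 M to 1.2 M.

20.42 min

Step 1: For second-order: t = (1/[NOCl] - 1/[NOCl]₀)/k
Step 2: t = (1/1.2 - 1/1.7)/0.012
Step 3: t = (0.8333 - 0.5882)/0.012
Step 4: t = 0.2451/0.012 = 20.42 min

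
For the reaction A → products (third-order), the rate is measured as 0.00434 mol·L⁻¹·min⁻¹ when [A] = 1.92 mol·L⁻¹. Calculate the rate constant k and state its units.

0.0006132 (mol·L⁻¹)⁻²·min⁻¹

Step 1: rate = k[A]^3, so k = rate / [A]^3.
Step 2: k = 0.00434 / (1.92)^3 = 0.00434 / 7.078.
Step 3: k = 0.0006132 (mol·L⁻¹)⁻²·min⁻¹.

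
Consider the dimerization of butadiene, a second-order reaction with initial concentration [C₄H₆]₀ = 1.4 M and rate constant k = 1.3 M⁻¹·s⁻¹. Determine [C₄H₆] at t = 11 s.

0.0666 M

Step 1: For a second-order reaction: 1/[C₄H₆] = 1/[C₄H₆]₀ + kt
Step 2: 1/[C₄H₆] = 1/1.4 + 1.3 × 11
Step 3: 1/[C₄H₆] = 0.7143 + 14.3 = 15.01
Step 4: [C₄H₆] = 1/15.01 = 0.0666 M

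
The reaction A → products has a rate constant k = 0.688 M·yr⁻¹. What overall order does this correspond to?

zeroth order (0)

Step 1: The units of k for an nth-order reaction are (concentration)^(1-n)·(time)⁻¹.
Step 2: Here k has units M·yr⁻¹, so the concentration exponent is 1.
Step 3: 1 - n = 1 ⇒ n = 0. The reaction is zeroth order.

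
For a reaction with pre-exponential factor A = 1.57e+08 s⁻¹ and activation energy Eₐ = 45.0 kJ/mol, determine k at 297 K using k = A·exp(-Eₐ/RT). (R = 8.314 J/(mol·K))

1.91e+00 s⁻¹

Step 1: Use the Arrhenius equation: k = A × exp(-Eₐ/RT)
Step 2: Convert Eₐ to J/mol: 45.0 kJ/mol = 45000 J/mol
Step 3: Calculate the exponent: -Eₐ/(RT) = -45000/(8.314 × 297) = -18.22410
Step 4: k = 1.57e+08 × exp(-18.22410)
Step 5: k = 1.57e+08 × 1.21723e-08 = 1.9111e+00 s⁻¹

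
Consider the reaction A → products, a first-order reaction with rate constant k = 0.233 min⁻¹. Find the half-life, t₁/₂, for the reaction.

2.975 min

Step 1: For a first-order reaction, t₁/₂ = ln(2)/k
Step 2: t₁/₂ = ln(2)/0.233
Step 3: t₁/₂ = 0.6931/0.233 = 2.975 min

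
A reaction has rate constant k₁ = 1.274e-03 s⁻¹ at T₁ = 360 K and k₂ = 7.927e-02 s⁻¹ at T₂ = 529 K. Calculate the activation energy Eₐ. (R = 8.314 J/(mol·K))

38.7 kJ/mol

Step 1: Use the two-temperature Arrhenius form: ln(k₂/k₁) = -Eₐ/R × (1/T₂ - 1/T₁)
Step 2: ln(k₂/k₁) = ln(7.927e-02/1.274e-03) = ln(62.2214) = 4.1307
Step 3: 1/T₂ - 1/T₁ = 1/529 - 1/360 = -8.874186e-04 K⁻¹
Step 4: Eₐ = -R × ln(k₂/k₁) / (1/T₂ - 1/T₁) = -8.314 × 4.1307 / -8.874186e-04
Step 5: Eₐ = 3.8699e+04 J/mol = 38.7 kJ/mol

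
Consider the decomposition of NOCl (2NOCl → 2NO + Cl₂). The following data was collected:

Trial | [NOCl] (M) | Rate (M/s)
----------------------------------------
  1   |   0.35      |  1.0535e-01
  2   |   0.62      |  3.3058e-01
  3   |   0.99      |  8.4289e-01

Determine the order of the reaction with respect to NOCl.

second order (2)

Step 1: Compare trials to find order n where rate₂/rate₁ = ([NOCl]₂/[NOCl]₁)^n
Step 2: rate₂/rate₁ = 3.3058e-01/1.0535e-01 = 3.138
Step 3: [NOCl]₂/[NOCl]₁ = 0.62/0.35 = 1.771
Step 4: n = ln(3.138)/ln(1.771) = 2.00 ≈ 2
Step 5: The reaction is second order in NOCl.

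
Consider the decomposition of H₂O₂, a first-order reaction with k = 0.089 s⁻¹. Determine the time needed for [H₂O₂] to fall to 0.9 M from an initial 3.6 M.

15.58 s

Step 1: For first-order: t = ln([H₂O₂]₀/[H₂O₂])/k
Step 2: t = ln(3.6/0.9)/0.089
Step 3: t = ln(4)/0.089
Step 4: t = 1.386/0.089 = 15.58 s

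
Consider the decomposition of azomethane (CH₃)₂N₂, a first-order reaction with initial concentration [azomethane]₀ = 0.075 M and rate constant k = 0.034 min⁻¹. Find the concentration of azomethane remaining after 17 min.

0.04208 M

Step 1: For a first-order reaction: [azomethane] = [azomethane]₀ × e^(-kt)
Step 2: [azomethane] = 0.075 × e^(-0.034 × 17)
Step 3: [azomethane] = 0.075 × e^(-0.578)
Step 4: [azomethane] = 0.075 × 0.561019 = 0.04208 M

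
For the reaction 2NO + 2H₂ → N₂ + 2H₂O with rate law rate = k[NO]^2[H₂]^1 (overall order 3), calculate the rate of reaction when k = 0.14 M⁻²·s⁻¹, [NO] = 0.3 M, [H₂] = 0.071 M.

0.0008946 M/s

Step 1: The rate law is rate = k[NO]^2[H₂]^1, overall order = 2+1 = 3
Step 2: Substitute values: rate = 0.14 × (0.3)^2 × (0.071)^1
Step 3: rate = 0.14 × 0.09 × 0.071 = 0.0008946 M/s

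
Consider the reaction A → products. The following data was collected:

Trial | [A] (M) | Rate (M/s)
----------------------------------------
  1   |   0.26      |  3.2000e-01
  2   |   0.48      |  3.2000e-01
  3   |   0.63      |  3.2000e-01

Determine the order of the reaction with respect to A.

zeroth order (0)

Step 1: Compare trials - when concentration changes, rate stays constant.
Step 2: rate₂/rate₁ = 3.2000e-01/3.2000e-01 = 1
Step 3: [A]₂/[A]₁ = 0.48/0.26 = 1.846
Step 4: Since rate ratio ≈ (conc ratio)^0, the reaction is zeroth order.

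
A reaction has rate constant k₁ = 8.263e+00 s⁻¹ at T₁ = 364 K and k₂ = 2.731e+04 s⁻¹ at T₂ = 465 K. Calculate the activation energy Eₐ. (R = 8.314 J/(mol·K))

112.9 kJ/mol

Step 1: Use the two-temperature Arrhenius form: ln(k₂/k₁) = -Eₐ/R × (1/T₂ - 1/T₁)
Step 2: ln(k₂/k₁) = ln(2.731e+04/8.263e+00) = ln(3305.1) = 8.10322
Step 3: 1/T₂ - 1/T₁ = 1/465 - 1/364 = -5.967151e-04 K⁻¹
Step 4: Eₐ = -R × ln(k₂/k₁) / (1/T₂ - 1/T₁) = -8.314 × 8.10322 / -5.967151e-04
Step 5: Eₐ = 1.1290e+05 J/mol = 112.9 kJ/mol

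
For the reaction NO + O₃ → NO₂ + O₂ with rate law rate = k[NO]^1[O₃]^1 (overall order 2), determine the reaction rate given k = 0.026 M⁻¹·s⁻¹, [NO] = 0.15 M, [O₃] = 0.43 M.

0.001677 M/s

Step 1: The rate law is rate = k[NO]^1[O₃]^1, overall order = 1+1 = 2
Step 2: Substitute values: rate = 0.026 × (0.15)^1 × (0.43)^1
Step 3: rate = 0.026 × 0.15 × 0.43 = 0.001677 M/s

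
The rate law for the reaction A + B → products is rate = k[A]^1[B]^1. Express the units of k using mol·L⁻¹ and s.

(mol·L⁻¹)⁻¹·s⁻¹

Step 1: Overall order = 1 + 1 = 2.
Step 2: rate has units mol·L⁻¹·s⁻¹; [A]^1[B]^1 has units (mol·L⁻¹)^2.
Step 3: k = rate/([A]^1[B]^1), so units of k = (mol·L⁻¹)^(1-2)·s⁻¹ = (mol·L⁻¹)⁻¹·s⁻¹.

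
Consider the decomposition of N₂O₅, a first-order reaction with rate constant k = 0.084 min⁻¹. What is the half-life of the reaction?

8.252 min

Step 1: For a first-order reaction, t₁/₂ = ln(2)/k
Step 2: t₁/₂ = ln(2)/0.084
Step 3: t₁/₂ = 0.6931/0.084 = 8.252 min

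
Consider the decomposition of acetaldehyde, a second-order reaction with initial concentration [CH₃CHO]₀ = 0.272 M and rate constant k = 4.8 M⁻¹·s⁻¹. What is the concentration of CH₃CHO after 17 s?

0.01173 M

Step 1: For a second-order reaction: 1/[CH₃CHO] = 1/[CH₃CHO]₀ + kt
Step 2: 1/[CH₃CHO] = 1/0.272 + 4.8 × 17
Step 3: 1/[CH₃CHO] = 3.676 + 81.6 = 85.28
Step 4: [CH₃CHO] = 1/85.28 = 0.01173 M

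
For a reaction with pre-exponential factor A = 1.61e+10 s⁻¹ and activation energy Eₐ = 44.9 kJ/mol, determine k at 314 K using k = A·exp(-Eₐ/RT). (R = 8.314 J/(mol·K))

5.46e+02 s⁻¹

Step 1: Use the Arrhenius equation: k = A × exp(-Eₐ/RT)
Step 2: Convert Eₐ to J/mol: 44.9 kJ/mol = 44900 J/mol
Step 3: Calculate the exponent: -Eₐ/(RT) = -44900/(8.314 × 314) = -17.19914
Step 4: k = 1.61e+10 × exp(-17.19914)
Step 5: k = 1.61e+10 × 3.39241e-08 = 5.4618e+02 s⁻¹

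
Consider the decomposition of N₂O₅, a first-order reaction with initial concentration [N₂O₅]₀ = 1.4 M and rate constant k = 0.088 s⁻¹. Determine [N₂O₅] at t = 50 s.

0.01719 M

Step 1: For a first-order reaction: [N₂O₅] = [N₂O₅]₀ × e^(-kt)
Step 2: [N₂O₅] = 1.4 × e^(-0.088 × 50)
Step 3: [N₂O₅] = 1.4 × e^(-4.4)
Step 4: [N₂O₅] = 1.4 × 0.0122773 = 0.01719 M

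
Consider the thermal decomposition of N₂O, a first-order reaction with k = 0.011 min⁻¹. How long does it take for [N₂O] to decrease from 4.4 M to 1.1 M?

126 min

Step 1: For first-order: t = ln([N₂O]₀/[N₂O])/k
Step 2: t = ln(4.4/1.1)/0.011
Step 3: t = ln(4)/0.011
Step 4: t = 1.386/0.011 = 126 min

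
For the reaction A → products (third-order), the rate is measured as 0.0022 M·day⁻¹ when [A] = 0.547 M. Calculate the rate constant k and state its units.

0.01344 M⁻²·day⁻¹

Step 1: rate = k[A]^3, so k = rate / [A]^3.
Step 2: k = 0.0022 / (0.547)^3 = 0.0022 / 0.1637.
Step 3: k = 0.01344 M⁻²·day⁻¹.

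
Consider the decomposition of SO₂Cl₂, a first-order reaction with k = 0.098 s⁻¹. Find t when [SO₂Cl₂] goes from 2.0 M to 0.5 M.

14.15 s

Step 1: For first-order: t = ln([SO₂Cl₂]₀/[SO₂Cl₂])/k
Step 2: t = ln(2.0/0.5)/0.098
Step 3: t = ln(4)/0.098
Step 4: t = 1.386/0.098 = 14.15 s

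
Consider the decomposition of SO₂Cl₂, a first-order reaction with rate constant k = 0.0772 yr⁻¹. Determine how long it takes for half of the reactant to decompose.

8.979 yr

Step 1: For a first-order reaction, t₁/₂ = ln(2)/k
Step 2: t₁/₂ = ln(2)/0.0772
Step 3: t₁/₂ = 0.6931/0.0772 = 8.979 yr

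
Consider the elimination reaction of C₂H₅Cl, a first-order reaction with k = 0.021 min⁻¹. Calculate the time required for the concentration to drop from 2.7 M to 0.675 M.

66.01 min

Step 1: For first-order: t = ln([C₂H₅Cl]₀/[C₂H₅Cl])/k
Step 2: t = ln(2.7/0.675)/0.021
Step 3: t = ln(4)/0.021
Step 4: t = 1.386/0.021 = 66.01 min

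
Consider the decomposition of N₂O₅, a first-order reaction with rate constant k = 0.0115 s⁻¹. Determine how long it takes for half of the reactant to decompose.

60.27 s

Step 1: For a first-order reaction, t₁/₂ = ln(2)/k
Step 2: t₁/₂ = ln(2)/0.0115
Step 3: t₁/₂ = 0.6931/0.0115 = 60.27 s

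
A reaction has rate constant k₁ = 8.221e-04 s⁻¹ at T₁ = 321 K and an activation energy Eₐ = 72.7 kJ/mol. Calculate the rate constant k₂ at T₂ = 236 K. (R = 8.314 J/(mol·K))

4.508e-08 s⁻¹

Step 1: Use the two-temperature Arrhenius form: ln(k₂/k₁) = -Eₐ/R × (1/T₂ - 1/T₁)
Step 2: Convert Eₐ to J/mol: 72.7 kJ/mol = 72700 J/mol
Step 3: 1/T₂ - 1/T₁ = 1/236 - 1/321 = 1.122023e-03 K⁻¹
Step 4: ln(k₂/k₁) = -72700/8.314 × 1.122023e-03 = -9.81129
Step 5: k₂ = k₁ × exp(-9.81129) = 8.221e-04 × 5.48291e-05 = 4.508e-08 s⁻¹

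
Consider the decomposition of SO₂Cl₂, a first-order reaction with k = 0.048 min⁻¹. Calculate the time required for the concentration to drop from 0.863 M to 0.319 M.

20.73 min

Step 1: For first-order: t = ln([SO₂Cl₂]₀/[SO₂Cl₂])/k
Step 2: t = ln(0.863/0.319)/0.048
Step 3: t = ln(2.705)/0.048
Step 4: t = 0.9952/0.048 = 20.73 min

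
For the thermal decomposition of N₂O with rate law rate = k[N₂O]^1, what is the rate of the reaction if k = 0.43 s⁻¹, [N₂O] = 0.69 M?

0.2967 M/s

Step 1: Identify the rate law: rate = k[N₂O]^1
Step 2: Substitute values: rate = 0.43 × (0.69)^1
Step 3: Calculate: rate = 0.43 × 0.69 = 0.2967 M/s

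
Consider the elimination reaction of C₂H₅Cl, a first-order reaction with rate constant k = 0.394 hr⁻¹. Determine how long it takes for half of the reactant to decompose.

1.759 hr

Step 1: For a first-order reaction, t₁/₂ = ln(2)/k
Step 2: t₁/₂ = ln(2)/0.394
Step 3: t₁/₂ = 0.6931/0.394 = 1.759 hr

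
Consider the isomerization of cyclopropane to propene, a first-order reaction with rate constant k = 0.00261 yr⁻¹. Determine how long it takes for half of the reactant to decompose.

265.6 yr

Step 1: For a first-order reaction, t₁/₂ = ln(2)/k
Step 2: t₁/₂ = ln(2)/0.00261
Step 3: t₁/₂ = 0.6931/0.00261 = 265.6 yr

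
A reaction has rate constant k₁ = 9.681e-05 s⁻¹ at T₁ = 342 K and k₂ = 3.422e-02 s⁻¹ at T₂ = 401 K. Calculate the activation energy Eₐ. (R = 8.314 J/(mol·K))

113.4 kJ/mol

Step 1: Use the two-temperature Arrhenius form: ln(k₂/k₁) = -Eₐ/R × (1/T₂ - 1/T₁)
Step 2: ln(k₂/k₁) = ln(3.422e-02/9.681e-05) = ln(353.476) = 5.86782
Step 3: 1/T₂ - 1/T₁ = 1/401 - 1/342 = -4.302110e-04 K⁻¹
Step 4: Eₐ = -R × ln(k₂/k₁) / (1/T₂ - 1/T₁) = -8.314 × 5.86782 / -4.302110e-04
Step 5: Eₐ = 1.1340e+05 J/mol = 113.4 kJ/mol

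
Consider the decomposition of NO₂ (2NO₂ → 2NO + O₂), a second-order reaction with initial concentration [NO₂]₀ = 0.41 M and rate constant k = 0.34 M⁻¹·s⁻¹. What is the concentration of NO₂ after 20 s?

0.1082 M

Step 1: For a second-order reaction: 1/[NO₂] = 1/[NO₂]₀ + kt
Step 2: 1/[NO₂] = 1/0.41 + 0.34 × 20
Step 3: 1/[NO₂] = 2.439 + 6.8 = 9.239
Step 4: [NO₂] = 1/9.239 = 0.1082 M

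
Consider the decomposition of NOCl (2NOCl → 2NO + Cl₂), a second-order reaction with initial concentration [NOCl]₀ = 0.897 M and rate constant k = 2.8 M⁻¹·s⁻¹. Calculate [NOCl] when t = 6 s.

0.05582 M

Step 1: For a second-order reaction: 1/[NOCl] = 1/[NOCl]₀ + kt
Step 2: 1/[NOCl] = 1/0.897 + 2.8 × 6
Step 3: 1/[NOCl] = 1.115 + 16.8 = 17.91
Step 4: [NOCl] = 1/17.91 = 0.05582 M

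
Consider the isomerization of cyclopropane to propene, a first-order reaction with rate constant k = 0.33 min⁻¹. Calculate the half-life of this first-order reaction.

2.1 min

Step 1: For a first-order reaction, t₁/₂ = ln(2)/k
Step 2: t₁/₂ = ln(2)/0.33
Step 3: t₁/₂ = 0.6931/0.33 = 2.1 min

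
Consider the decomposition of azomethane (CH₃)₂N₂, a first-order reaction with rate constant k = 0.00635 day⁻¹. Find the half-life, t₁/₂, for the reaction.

109.2 day

Step 1: For a first-order reaction, t₁/₂ = ln(2)/k
Step 2: t₁/₂ = ln(2)/0.00635
Step 3: t₁/₂ = 0.6931/0.00635 = 109.2 day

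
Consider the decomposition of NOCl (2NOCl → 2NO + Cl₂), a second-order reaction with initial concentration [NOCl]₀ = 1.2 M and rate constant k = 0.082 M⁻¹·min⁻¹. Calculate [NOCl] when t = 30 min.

0.3036 M

Step 1: For a second-order reaction: 1/[NOCl] = 1/[NOCl]₀ + kt
Step 2: 1/[NOCl] = 1/1.2 + 0.082 × 30
Step 3: 1/[NOCl] = 0.8333 + 2.46 = 3.293
Step 4: [NOCl] = 1/3.293 = 0.3036 M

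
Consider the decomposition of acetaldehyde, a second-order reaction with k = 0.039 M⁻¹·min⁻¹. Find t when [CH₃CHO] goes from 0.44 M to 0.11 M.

174.8 min

Step 1: For second-order: t = (1/[CH₃CHO] - 1/[CH₃CHO]₀)/k
Step 2: t = (1/0.11 - 1/0.44)/0.039
Step 3: t = (9.091 - 2.273)/0.039
Step 4: t = 6.818/0.039 = 174.8 min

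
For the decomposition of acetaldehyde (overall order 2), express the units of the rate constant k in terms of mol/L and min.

(mol/L)⁻¹·min⁻¹

Step 1: For overall order n, rate = k × (concentration)^n.
Step 2: Rate has units mol/L·min⁻¹; concentration term has units (mol/L)^2.
Step 3: k = rate / (concentration)^n, so units of k = (mol/L)^(1-2)·min⁻¹ = (mol/L)⁻¹·min⁻¹.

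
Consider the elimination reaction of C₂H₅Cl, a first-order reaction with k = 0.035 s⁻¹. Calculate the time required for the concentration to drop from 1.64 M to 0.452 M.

36.82 s

Step 1: For first-order: t = ln([C₂H₅Cl]₀/[C₂H₅Cl])/k
Step 2: t = ln(1.64/0.452)/0.035
Step 3: t = ln(3.628)/0.035
Step 4: t = 1.289/0.035 = 36.82 s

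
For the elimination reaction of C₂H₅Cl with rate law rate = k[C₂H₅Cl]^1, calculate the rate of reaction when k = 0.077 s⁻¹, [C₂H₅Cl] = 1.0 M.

0.077 M/s

Step 1: Identify the rate law: rate = k[C₂H₅Cl]^1
Step 2: Substitute values: rate = 0.077 × (1.0)^1
Step 3: Calculate: rate = 0.077 × 1 = 0.077 M/s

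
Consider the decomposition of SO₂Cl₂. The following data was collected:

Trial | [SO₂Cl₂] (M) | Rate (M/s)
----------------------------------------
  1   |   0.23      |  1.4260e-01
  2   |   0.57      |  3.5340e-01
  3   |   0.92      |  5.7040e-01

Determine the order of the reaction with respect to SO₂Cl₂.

first order (1)

Step 1: Compare trials to find order n where rate₂/rate₁ = ([SO₂Cl₂]₂/[SO₂Cl₂]₁)^n
Step 2: rate₂/rate₁ = 3.5340e-01/1.4260e-01 = 2.478
Step 3: [SO₂Cl₂]₂/[SO₂Cl₂]₁ = 0.57/0.23 = 2.478
Step 4: n = ln(2.478)/ln(2.478) = 1.00 ≈ 1
Step 5: The reaction is first order in SO₂Cl₂.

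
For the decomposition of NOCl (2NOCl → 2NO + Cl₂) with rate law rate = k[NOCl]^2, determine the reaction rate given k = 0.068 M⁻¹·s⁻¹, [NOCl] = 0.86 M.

0.05029 M/s

Step 1: Identify the rate law: rate = k[NOCl]^2
Step 2: Substitute values: rate = 0.068 × (0.86)^2
Step 3: Calculate: rate = 0.068 × 0.7396 = 0.0502928 M/s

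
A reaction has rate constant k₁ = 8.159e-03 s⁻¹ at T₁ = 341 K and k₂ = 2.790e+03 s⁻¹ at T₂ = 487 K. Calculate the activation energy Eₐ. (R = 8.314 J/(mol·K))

120.5 kJ/mol

Step 1: Use the two-temperature Arrhenius form: ln(k₂/k₁) = -Eₐ/R × (1/T₂ - 1/T₁)
Step 2: ln(k₂/k₁) = ln(2.790e+03/8.159e-03) = ln(341954) = 12.7424
Step 3: 1/T₂ - 1/T₁ = 1/487 - 1/341 = -8.791632e-04 K⁻¹
Step 4: Eₐ = -R × ln(k₂/k₁) / (1/T₂ - 1/T₁) = -8.314 × 12.7424 / -8.791632e-04
Step 5: Eₐ = 1.2050e+05 J/mol = 120.5 kJ/mol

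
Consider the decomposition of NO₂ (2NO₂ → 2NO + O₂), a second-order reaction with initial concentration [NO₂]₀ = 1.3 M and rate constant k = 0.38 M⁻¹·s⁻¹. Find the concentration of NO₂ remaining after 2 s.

0.6539 M

Step 1: For a second-order reaction: 1/[NO₂] = 1/[NO₂]₀ + kt
Step 2: 1/[NO₂] = 1/1.3 + 0.38 × 2
Step 3: 1/[NO₂] = 0.7692 + 0.76 = 1.529
Step 4: [NO₂] = 1/1.529 = 0.6539 M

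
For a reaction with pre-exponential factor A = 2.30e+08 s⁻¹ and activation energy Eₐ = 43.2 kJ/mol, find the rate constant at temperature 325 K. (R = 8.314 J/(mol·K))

2.62e+01 s⁻¹

Step 1: Use the Arrhenius equation: k = A × exp(-Eₐ/RT)
Step 2: Convert Eₐ to J/mol: 43.2 kJ/mol = 43200 J/mol
Step 3: Calculate the exponent: -Eₐ/(RT) = -43200/(8.314 × 325) = -15.98786
Step 4: k = 2.30e+08 × exp(-15.98786)
Step 5: k = 2.30e+08 × 1.13910e-07 = 2.6199e+01 s⁻¹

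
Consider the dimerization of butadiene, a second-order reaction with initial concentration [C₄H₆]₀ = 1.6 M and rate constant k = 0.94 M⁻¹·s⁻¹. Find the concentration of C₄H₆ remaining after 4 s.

0.2281 M

Step 1: For a second-order reaction: 1/[C₄H₆] = 1/[C₄H₆]₀ + kt
Step 2: 1/[C₄H₆] = 1/1.6 + 0.94 × 4
Step 3: 1/[C₄H₆] = 0.625 + 3.76 = 4.385
Step 4: [C₄H₆] = 1/4.385 = 0.2281 M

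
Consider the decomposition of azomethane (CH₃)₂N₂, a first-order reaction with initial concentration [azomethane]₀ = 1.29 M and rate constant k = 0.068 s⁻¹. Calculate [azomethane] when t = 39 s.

0.09096 M

Step 1: For a first-order reaction: [azomethane] = [azomethane]₀ × e^(-kt)
Step 2: [azomethane] = 1.29 × e^(-0.068 × 39)
Step 3: [azomethane] = 1.29 × e^(-2.652)
Step 4: [azomethane] = 1.29 × 0.0705101 = 0.09096 M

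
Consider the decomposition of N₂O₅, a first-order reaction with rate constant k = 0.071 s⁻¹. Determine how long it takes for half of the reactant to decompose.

9.763 s

Step 1: For a first-order reaction, t₁/₂ = ln(2)/k
Step 2: t₁/₂ = ln(2)/0.071
Step 3: t₁/₂ = 0.6931/0.071 = 9.763 s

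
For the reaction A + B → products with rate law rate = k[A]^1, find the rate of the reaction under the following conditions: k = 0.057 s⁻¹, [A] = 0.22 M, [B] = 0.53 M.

0.01254 M/s

Step 1: The rate law is rate = k[A]^1
Step 2: Note that the rate does not depend on [B] (zero order in B).
Step 3: rate = 0.057 × (0.22)^1 = 0.01254 M/s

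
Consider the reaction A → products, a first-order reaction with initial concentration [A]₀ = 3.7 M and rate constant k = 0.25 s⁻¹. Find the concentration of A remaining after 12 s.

0.1842 M

Step 1: For a first-order reaction: [A] = [A]₀ × e^(-kt)
Step 2: [A] = 3.7 × e^(-0.25 × 12)
Step 3: [A] = 3.7 × e^(-3)
Step 4: [A] = 3.7 × 0.0497871 = 0.1842 M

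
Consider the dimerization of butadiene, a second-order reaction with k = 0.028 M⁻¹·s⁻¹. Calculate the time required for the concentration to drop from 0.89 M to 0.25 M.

102.7 s

Step 1: For second-order: t = (1/[C₄H₆] - 1/[C₄H₆]₀)/k
Step 2: t = (1/0.25 - 1/0.89)/0.028
Step 3: t = (4 - 1.124)/0.028
Step 4: t = 2.876/0.028 = 102.7 s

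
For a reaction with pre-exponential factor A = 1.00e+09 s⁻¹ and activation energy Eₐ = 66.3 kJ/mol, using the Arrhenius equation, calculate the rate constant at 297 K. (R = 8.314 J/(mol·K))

2.18e-03 s⁻¹

Step 1: Use the Arrhenius equation: k = A × exp(-Eₐ/RT)
Step 2: Convert Eₐ to J/mol: 66.3 kJ/mol = 66300 J/mol
Step 3: Calculate the exponent: -Eₐ/(RT) = -66300/(8.314 × 297) = -26.85017
Step 4: k = 1.00e+09 × exp(-26.85017)
Step 5: k = 1.00e+09 × 2.18333e-12 = 2.1833e-03 s⁻¹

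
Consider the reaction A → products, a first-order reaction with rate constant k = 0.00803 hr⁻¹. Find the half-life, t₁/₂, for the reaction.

86.32 hr

Step 1: For a first-order reaction, t₁/₂ = ln(2)/k
Step 2: t₁/₂ = ln(2)/0.00803
Step 3: t₁/₂ = 0.6931/0.00803 = 86.32 hr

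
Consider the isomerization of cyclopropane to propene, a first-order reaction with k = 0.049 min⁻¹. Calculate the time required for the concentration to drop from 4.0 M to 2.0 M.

14.15 min

Step 1: For first-order: t = ln([cyclopropane]₀/[cyclopropane])/k
Step 2: t = ln(4.0/2.0)/0.049
Step 3: t = ln(2)/0.049
Step 4: t = 0.6931/0.049 = 14.15 min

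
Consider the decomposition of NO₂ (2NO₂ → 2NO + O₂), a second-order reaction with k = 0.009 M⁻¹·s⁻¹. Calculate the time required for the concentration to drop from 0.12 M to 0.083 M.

412.8 s

Step 1: For second-order: t = (1/[NO₂] - 1/[NO₂]₀)/k
Step 2: t = (1/0.083 - 1/0.12)/0.009
Step 3: t = (12.05 - 8.333)/0.009
Step 4: t = 3.715/0.009 = 412.8 s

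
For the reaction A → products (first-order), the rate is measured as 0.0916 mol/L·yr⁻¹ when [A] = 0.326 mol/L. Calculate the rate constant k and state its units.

0.281 yr⁻¹

Step 1: rate = k[A]^1, so k = rate / [A]^1.
Step 2: k = 0.0916 / (0.326)^1 = 0.0916 / 0.326.
Step 3: k = 0.281 yr⁻¹.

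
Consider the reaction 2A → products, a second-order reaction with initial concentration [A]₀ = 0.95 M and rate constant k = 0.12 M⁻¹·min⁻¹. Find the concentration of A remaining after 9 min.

0.4689 M

Step 1: For a second-order reaction: 1/[A] = 1/[A]₀ + kt
Step 2: 1/[A] = 1/0.95 + 0.12 × 9
Step 3: 1/[A] = 1.053 + 1.08 = 2.133
Step 4: [A] = 1/2.133 = 0.4689 M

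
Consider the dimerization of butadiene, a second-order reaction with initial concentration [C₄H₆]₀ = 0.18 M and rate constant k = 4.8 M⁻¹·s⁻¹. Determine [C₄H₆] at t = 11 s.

0.01714 M

Step 1: For a second-order reaction: 1/[C₄H₆] = 1/[C₄H₆]₀ + kt
Step 2: 1/[C₄H₆] = 1/0.18 + 4.8 × 11
Step 3: 1/[C₄H₆] = 5.556 + 52.8 = 58.36
Step 4: [C₄H₆] = 1/58.36 = 0.01714 M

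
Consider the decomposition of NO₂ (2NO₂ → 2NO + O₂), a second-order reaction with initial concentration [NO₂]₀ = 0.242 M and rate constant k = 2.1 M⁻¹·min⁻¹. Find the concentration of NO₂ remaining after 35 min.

0.01288 M

Step 1: For a second-order reaction: 1/[NO₂] = 1/[NO₂]₀ + kt
Step 2: 1/[NO₂] = 1/0.242 + 2.1 × 35
Step 3: 1/[NO₂] = 4.132 + 73.5 = 77.63
Step 4: [NO₂] = 1/77.63 = 0.01288 M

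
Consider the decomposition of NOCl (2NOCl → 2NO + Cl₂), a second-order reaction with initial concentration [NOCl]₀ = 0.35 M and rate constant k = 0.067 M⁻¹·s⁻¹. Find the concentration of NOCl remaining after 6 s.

0.3068 M

Step 1: For a second-order reaction: 1/[NOCl] = 1/[NOCl]₀ + kt
Step 2: 1/[NOCl] = 1/0.35 + 0.067 × 6
Step 3: 1/[NOCl] = 2.857 + 0.402 = 3.259
Step 4: [NOCl] = 1/3.259 = 0.3068 M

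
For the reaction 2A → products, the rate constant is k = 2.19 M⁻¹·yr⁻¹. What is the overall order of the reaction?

second order (2)

Step 1: The units of k for an nth-order reaction are (concentration)^(1-n)·(time)⁻¹.
Step 2: Here k has units M⁻¹·yr⁻¹, so the concentration exponent is -1.
Step 3: 1 - n = -1 ⇒ n = 2. The reaction is second order.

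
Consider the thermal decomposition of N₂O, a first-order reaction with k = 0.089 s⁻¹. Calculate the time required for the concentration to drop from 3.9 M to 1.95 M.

7.788 s

Step 1: For first-order: t = ln([N₂O]₀/[N₂O])/k
Step 2: t = ln(3.9/1.95)/0.089
Step 3: t = ln(2)/0.089
Step 4: t = 0.6931/0.089 = 7.788 s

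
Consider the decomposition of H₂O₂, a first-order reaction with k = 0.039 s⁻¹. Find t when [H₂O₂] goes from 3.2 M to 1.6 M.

17.77 s

Step 1: For first-order: t = ln([H₂O₂]₀/[H₂O₂])/k
Step 2: t = ln(3.2/1.6)/0.039
Step 3: t = ln(2)/0.039
Step 4: t = 0.6931/0.039 = 17.77 s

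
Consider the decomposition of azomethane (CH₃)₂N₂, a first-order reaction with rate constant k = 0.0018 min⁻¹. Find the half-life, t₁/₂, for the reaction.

385.1 min

Step 1: For a first-order reaction, t₁/₂ = ln(2)/k
Step 2: t₁/₂ = ln(2)/0.0018
Step 3: t₁/₂ = 0.6931/0.0018 = 385.1 min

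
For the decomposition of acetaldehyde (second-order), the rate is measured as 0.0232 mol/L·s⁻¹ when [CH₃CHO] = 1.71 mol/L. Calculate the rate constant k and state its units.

0.007934 (mol/L)⁻¹·s⁻¹

Step 1: rate = k[CH₃CHO]^2, so k = rate / [CH₃CHO]^2.
Step 2: k = 0.0232 / (1.71)^2 = 0.0232 / 2.924.
Step 3: k = 0.007934 (mol/L)⁻¹·s⁻¹.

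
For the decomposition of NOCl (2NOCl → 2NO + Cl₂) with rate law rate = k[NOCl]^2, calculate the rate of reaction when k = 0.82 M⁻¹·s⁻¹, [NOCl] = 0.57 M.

0.2664 M/s

Step 1: Identify the rate law: rate = k[NOCl]^2
Step 2: Substitute values: rate = 0.82 × (0.57)^2
Step 3: Calculate: rate = 0.82 × 0.3249 = 0.266418 M/s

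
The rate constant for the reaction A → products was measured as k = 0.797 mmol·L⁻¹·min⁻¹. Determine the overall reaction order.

zeroth order (0)

Step 1: The units of k for an nth-order reaction are (concentration)^(1-n)·(time)⁻¹.
Step 2: Here k has units mmol·L⁻¹·min⁻¹, so the concentration exponent is 1.
Step 3: 1 - n = 1 ⇒ n = 0. The reaction is zeroth order.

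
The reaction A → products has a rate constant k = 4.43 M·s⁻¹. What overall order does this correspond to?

zeroth order (0)

Step 1: The units of k for an nth-order reaction are (concentration)^(1-n)·(time)⁻¹.
Step 2: Here k has units M·s⁻¹, so the concentration exponent is 1.
Step 3: 1 - n = 1 ⇒ n = 0. The reaction is zeroth order.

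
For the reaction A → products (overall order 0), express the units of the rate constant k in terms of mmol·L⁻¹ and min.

mmol·L⁻¹·min⁻¹

Step 1: For overall order n, rate = k × (concentration)^n.
Step 2: Rate has units mmol·L⁻¹·min⁻¹; concentration term has units (mmol·L⁻¹)^0.
Step 3: k = rate / (concentration)^n, so units of k = (mmol·L⁻¹)^(1-0)·min⁻¹ = mmol·L⁻¹·min⁻¹.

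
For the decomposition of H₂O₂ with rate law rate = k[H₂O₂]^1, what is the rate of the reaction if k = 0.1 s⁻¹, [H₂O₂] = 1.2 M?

0.12 M/s

Step 1: Identify the rate law: rate = k[H₂O₂]^1
Step 2: Substitute values: rate = 0.1 × (1.2)^1
Step 3: Calculate: rate = 0.1 × 1.2 = 0.12 M/s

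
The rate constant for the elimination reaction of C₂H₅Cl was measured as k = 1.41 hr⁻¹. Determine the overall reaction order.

first order (1)

Step 1: The units of k for an nth-order reaction are (concentration)^(1-n)·(time)⁻¹.
Step 2: Here k has units hr⁻¹, so the concentration exponent is 0.
Step 3: 1 - n = 0 ⇒ n = 1. The reaction is first order.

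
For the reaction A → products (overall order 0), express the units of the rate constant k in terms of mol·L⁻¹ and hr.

mol·L⁻¹·hr⁻¹

Step 1: For overall order n, rate = k × (concentration)^n.
Step 2: Rate has units mol·L⁻¹·hr⁻¹; concentration term has units (mol·L⁻¹)^0.
Step 3: k = rate / (concentration)^n, so units of k = (mol·L⁻¹)^(1-0)·hr⁻¹ = mol·L⁻¹·hr⁻¹.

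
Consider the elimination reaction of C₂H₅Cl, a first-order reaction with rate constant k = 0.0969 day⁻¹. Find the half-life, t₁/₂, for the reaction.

7.153 day

Step 1: For a first-order reaction, t₁/₂ = ln(2)/k
Step 2: t₁/₂ = ln(2)/0.0969
Step 3: t₁/₂ = 0.6931/0.0969 = 7.153 day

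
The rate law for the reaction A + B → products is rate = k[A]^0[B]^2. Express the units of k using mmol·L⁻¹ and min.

(mmol·L⁻¹)⁻¹·min⁻¹

Step 1: Overall order = 0 + 2 = 2.
Step 2: rate has units mmol·L⁻¹·min⁻¹; [A]^0[B]^2 has units (mmol·L⁻¹)^2.
Step 3: k = rate/([A]^0[B]^2), so units of k = (mmol·L⁻¹)^(1-2)·min⁻¹ = (mmol·L⁻¹)⁻¹·min⁻¹.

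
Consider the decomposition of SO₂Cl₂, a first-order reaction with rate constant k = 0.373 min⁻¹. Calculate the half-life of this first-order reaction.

1.858 min

Step 1: For a first-order reaction, t₁/₂ = ln(2)/k
Step 2: t₁/₂ = ln(2)/0.373
Step 3: t₁/₂ = 0.6931/0.373 = 1.858 min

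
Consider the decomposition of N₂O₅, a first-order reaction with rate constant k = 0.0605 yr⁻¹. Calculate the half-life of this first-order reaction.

11.46 yr

Step 1: For a first-order reaction, t₁/₂ = ln(2)/k
Step 2: t₁/₂ = ln(2)/0.0605
Step 3: t₁/₂ = 0.6931/0.0605 = 11.46 yr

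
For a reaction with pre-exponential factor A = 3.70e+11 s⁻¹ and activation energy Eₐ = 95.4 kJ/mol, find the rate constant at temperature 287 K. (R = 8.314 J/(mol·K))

1.60e-06 s⁻¹

Step 1: Use the Arrhenius equation: k = A × exp(-Eₐ/RT)
Step 2: Convert Eₐ to J/mol: 95.4 kJ/mol = 95400 J/mol
Step 3: Calculate the exponent: -Eₐ/(RT) = -95400/(8.314 × 287) = -39.98126
Step 4: k = 3.70e+11 × exp(-39.98126)
Step 5: k = 3.70e+11 × 4.32872e-18 = 1.6016e-06 s⁻¹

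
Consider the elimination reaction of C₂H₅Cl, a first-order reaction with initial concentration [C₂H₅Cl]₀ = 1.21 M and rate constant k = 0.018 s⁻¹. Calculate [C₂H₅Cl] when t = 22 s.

0.8143 M

Step 1: For a first-order reaction: [C₂H₅Cl] = [C₂H₅Cl]₀ × e^(-kt)
Step 2: [C₂H₅Cl] = 1.21 × e^(-0.018 × 22)
Step 3: [C₂H₅Cl] = 1.21 × e^(-0.396)
Step 4: [C₂H₅Cl] = 1.21 × 0.673007 = 0.8143 M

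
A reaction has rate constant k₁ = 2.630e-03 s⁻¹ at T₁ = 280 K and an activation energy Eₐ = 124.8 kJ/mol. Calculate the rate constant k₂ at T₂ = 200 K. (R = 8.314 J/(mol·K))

1.279e-12 s⁻¹

Step 1: Use the two-temperature Arrhenius form: ln(k₂/k₁) = -Eₐ/R × (1/T₂ - 1/T₁)
Step 2: Convert Eₐ to J/mol: 124.8 kJ/mol = 124800 J/mol
Step 3: 1/T₂ - 1/T₁ = 1/200 - 1/280 = 1.428571e-03 K⁻¹
Step 4: ln(k₂/k₁) = -124800/8.314 × 1.428571e-03 = -21.44403
Step 5: k₂ = k₁ × exp(-21.44403) = 2.630e-03 × 4.86380e-10 = 1.279e-12 s⁻¹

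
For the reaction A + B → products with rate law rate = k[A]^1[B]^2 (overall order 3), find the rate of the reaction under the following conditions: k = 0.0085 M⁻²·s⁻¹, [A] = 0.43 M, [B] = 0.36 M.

0.0004737 M/s

Step 1: The rate law is rate = k[A]^1[B]^2, overall order = 1+2 = 3
Step 2: Substitute values: rate = 0.0085 × (0.43)^1 × (0.36)^2
Step 3: rate = 0.0085 × 0.43 × 0.1296 = 0.000473688 M/s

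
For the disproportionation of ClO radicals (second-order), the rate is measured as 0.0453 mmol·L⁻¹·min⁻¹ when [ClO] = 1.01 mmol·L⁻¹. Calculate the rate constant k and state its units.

0.04441 (mmol·L⁻¹)⁻¹·min⁻¹

Step 1: rate = k[ClO]^2, so k = rate / [ClO]^2.
Step 2: k = 0.0453 / (1.01)^2 = 0.0453 / 1.02.
Step 3: k = 0.04441 (mmol·L⁻¹)⁻¹·min⁻¹.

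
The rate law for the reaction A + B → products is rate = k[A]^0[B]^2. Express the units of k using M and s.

M⁻¹·s⁻¹

Step 1: Overall order = 0 + 2 = 2.
Step 2: rate has units M·s⁻¹; [A]^0[B]^2 has units M^2.
Step 3: k = rate/([A]^0[B]^2), so units of k = M^(1-2)·s⁻¹ = M⁻¹·s⁻¹.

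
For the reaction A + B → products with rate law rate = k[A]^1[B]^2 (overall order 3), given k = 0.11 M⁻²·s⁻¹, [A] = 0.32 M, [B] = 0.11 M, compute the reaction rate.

0.0004259 M/s

Step 1: The rate law is rate = k[A]^1[B]^2, overall order = 1+2 = 3
Step 2: Substitute values: rate = 0.11 × (0.32)^1 × (0.11)^2
Step 3: rate = 0.11 × 0.32 × 0.0121 = 0.00042592 M/s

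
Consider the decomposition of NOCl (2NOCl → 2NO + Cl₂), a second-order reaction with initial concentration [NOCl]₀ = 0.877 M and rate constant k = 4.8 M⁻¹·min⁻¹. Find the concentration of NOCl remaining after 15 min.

0.01367 M

Step 1: For a second-order reaction: 1/[NOCl] = 1/[NOCl]₀ + kt
Step 2: 1/[NOCl] = 1/0.877 + 4.8 × 15
Step 3: 1/[NOCl] = 1.14 + 72 = 73.14
Step 4: [NOCl] = 1/73.14 = 0.01367 M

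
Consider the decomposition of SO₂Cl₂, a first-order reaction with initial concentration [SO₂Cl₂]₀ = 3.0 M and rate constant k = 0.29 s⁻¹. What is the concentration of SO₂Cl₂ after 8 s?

0.2948 M

Step 1: For a first-order reaction: [SO₂Cl₂] = [SO₂Cl₂]₀ × e^(-kt)
Step 2: [SO₂Cl₂] = 3.0 × e^(-0.29 × 8)
Step 3: [SO₂Cl₂] = 3.0 × e^(-2.32)
Step 4: [SO₂Cl₂] = 3.0 × 0.0982736 = 0.2948 M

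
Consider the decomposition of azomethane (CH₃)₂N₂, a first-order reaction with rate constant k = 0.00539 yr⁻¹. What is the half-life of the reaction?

128.6 yr

Step 1: For a first-order reaction, t₁/₂ = ln(2)/k
Step 2: t₁/₂ = ln(2)/0.00539
Step 3: t₁/₂ = 0.6931/0.00539 = 128.6 yr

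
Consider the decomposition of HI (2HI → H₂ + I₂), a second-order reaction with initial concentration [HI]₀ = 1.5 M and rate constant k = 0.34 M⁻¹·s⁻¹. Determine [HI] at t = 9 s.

0.2683 M

Step 1: For a second-order reaction: 1/[HI] = 1/[HI]₀ + kt
Step 2: 1/[HI] = 1/1.5 + 0.34 × 9
Step 3: 1/[HI] = 0.6667 + 3.06 = 3.727
Step 4: [HI] = 1/3.727 = 0.2683 M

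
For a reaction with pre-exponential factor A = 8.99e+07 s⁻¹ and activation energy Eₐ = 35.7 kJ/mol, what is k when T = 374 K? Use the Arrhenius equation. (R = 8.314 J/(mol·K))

9.28e+02 s⁻¹

Step 1: Use the Arrhenius equation: k = A × exp(-Eₐ/RT)
Step 2: Convert Eₐ to J/mol: 35.7 kJ/mol = 35700 J/mol
Step 3: Calculate the exponent: -Eₐ/(RT) = -35700/(8.314 × 374) = -11.48118
Step 4: k = 8.99e+07 × exp(-11.48118)
Step 5: k = 8.99e+07 × 1.03225e-05 = 9.2799e+02 s⁻¹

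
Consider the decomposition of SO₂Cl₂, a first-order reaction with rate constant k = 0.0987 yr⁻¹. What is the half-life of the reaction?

7.023 yr

Step 1: For a first-order reaction, t₁/₂ = ln(2)/k
Step 2: t₁/₂ = ln(2)/0.0987
Step 3: t₁/₂ = 0.6931/0.0987 = 7.023 yr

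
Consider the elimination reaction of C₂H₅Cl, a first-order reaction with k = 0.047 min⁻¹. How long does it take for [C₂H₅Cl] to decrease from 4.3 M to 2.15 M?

14.75 min

Step 1: For first-order: t = ln([C₂H₅Cl]₀/[C₂H₅Cl])/k
Step 2: t = ln(4.3/2.15)/0.047
Step 3: t = ln(2)/0.047
Step 4: t = 0.6931/0.047 = 14.75 min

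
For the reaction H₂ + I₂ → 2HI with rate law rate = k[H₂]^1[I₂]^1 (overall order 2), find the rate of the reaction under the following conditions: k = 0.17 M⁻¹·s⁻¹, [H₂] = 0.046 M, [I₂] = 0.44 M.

0.003441 M/s

Step 1: The rate law is rate = k[H₂]^1[I₂]^1, overall order = 1+1 = 2
Step 2: Substitute values: rate = 0.17 × (0.046)^1 × (0.44)^1
Step 3: rate = 0.17 × 0.046 × 0.44 = 0.0034408 M/s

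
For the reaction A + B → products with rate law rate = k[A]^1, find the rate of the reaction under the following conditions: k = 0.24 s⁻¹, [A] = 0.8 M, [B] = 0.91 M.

0.192 M/s

Step 1: The rate law is rate = k[A]^1
Step 2: Note that the rate does not depend on [B] (zero order in B).
Step 3: rate = 0.24 × (0.8)^1 = 0.192 M/s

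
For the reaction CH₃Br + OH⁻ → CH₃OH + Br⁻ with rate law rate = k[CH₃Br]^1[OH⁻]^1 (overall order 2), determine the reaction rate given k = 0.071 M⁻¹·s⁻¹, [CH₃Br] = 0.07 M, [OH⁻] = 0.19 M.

0.0009443 M/s

Step 1: The rate law is rate = k[CH₃Br]^1[OH⁻]^1, overall order = 1+1 = 2
Step 2: Substitute values: rate = 0.071 × (0.07)^1 × (0.19)^1
Step 3: rate = 0.071 × 0.07 × 0.19 = 0.0009443 M/s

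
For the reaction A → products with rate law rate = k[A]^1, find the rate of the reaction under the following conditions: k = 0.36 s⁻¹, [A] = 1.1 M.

0.396 M/s

Step 1: Identify the rate law: rate = k[A]^1
Step 2: Substitute values: rate = 0.36 × (1.1)^1
Step 3: Calculate: rate = 0.36 × 1.1 = 0.396 M/s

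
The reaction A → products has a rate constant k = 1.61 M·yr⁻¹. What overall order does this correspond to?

zeroth order (0)

Step 1: The units of k for an nth-order reaction are (concentration)^(1-n)·(time)⁻¹.
Step 2: Here k has units M·yr⁻¹, so the concentration exponent is 1.
Step 3: 1 - n = 1 ⇒ n = 0. The reaction is zeroth order.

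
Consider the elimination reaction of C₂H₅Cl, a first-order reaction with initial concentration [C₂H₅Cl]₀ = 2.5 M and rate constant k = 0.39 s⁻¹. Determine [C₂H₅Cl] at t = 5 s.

0.3557 M

Step 1: For a first-order reaction: [C₂H₅Cl] = [C₂H₅Cl]₀ × e^(-kt)
Step 2: [C₂H₅Cl] = 2.5 × e^(-0.39 × 5)
Step 3: [C₂H₅Cl] = 2.5 × e^(-1.95)
Step 4: [C₂H₅Cl] = 2.5 × 0.142274 = 0.3557 M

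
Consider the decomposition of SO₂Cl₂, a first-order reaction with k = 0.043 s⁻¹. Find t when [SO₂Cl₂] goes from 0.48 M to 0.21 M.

19.23 s

Step 1: For first-order: t = ln([SO₂Cl₂]₀/[SO₂Cl₂])/k
Step 2: t = ln(0.48/0.21)/0.043
Step 3: t = ln(2.286)/0.043
Step 4: t = 0.8267/0.043 = 19.23 s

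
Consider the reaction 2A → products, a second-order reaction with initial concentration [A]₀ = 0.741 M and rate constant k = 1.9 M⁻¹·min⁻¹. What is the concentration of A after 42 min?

0.01232 M

Step 1: For a second-order reaction: 1/[A] = 1/[A]₀ + kt
Step 2: 1/[A] = 1/0.741 + 1.9 × 42
Step 3: 1/[A] = 1.35 + 79.8 = 81.15
Step 4: [A] = 1/81.15 = 0.01232 M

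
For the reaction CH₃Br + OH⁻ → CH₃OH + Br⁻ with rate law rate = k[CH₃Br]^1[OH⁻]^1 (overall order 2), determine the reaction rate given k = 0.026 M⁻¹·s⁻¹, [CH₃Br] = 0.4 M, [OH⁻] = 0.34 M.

0.003536 M/s

Step 1: The rate law is rate = k[CH₃Br]^1[OH⁻]^1, overall order = 1+1 = 2
Step 2: Substitute values: rate = 0.026 × (0.4)^1 × (0.34)^1
Step 3: rate = 0.026 × 0.4 × 0.34 = 0.003536 M/s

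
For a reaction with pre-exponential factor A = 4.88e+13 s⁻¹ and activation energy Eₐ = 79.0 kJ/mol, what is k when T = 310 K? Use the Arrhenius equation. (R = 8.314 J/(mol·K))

2.38e+00 s⁻¹

Step 1: Use the Arrhenius equation: k = A × exp(-Eₐ/RT)
Step 2: Convert Eₐ to J/mol: 79.0 kJ/mol = 79000 J/mol
Step 3: Calculate the exponent: -Eₐ/(RT) = -79000/(8.314 × 310) = -30.65176
Step 4: k = 4.88e+13 × exp(-30.65176)
Step 5: k = 4.88e+13 × 4.87652e-14 = 2.3797e+00 s⁻¹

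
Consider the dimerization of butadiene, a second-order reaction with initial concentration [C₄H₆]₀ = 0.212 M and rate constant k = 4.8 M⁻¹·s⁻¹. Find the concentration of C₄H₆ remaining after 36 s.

0.005633 M

Step 1: For a second-order reaction: 1/[C₄H₆] = 1/[C₄H₆]₀ + kt
Step 2: 1/[C₄H₆] = 1/0.212 + 4.8 × 36
Step 3: 1/[C₄H₆] = 4.717 + 172.8 = 177.5
Step 4: [C₄H₆] = 1/177.5 = 0.005633 M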